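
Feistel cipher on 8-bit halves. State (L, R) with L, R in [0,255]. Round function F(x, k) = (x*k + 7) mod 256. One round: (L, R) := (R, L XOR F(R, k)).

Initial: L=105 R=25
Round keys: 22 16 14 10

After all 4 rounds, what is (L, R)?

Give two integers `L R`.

Answer: 111 3

Derivation:
Round 1 (k=22): L=25 R=68
Round 2 (k=16): L=68 R=94
Round 3 (k=14): L=94 R=111
Round 4 (k=10): L=111 R=3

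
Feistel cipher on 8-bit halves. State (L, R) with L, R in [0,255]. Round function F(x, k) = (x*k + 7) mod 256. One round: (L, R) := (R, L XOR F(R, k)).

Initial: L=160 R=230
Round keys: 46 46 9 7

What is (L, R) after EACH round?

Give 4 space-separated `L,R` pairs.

Answer: 230,251 251,199 199,253 253,53

Derivation:
Round 1 (k=46): L=230 R=251
Round 2 (k=46): L=251 R=199
Round 3 (k=9): L=199 R=253
Round 4 (k=7): L=253 R=53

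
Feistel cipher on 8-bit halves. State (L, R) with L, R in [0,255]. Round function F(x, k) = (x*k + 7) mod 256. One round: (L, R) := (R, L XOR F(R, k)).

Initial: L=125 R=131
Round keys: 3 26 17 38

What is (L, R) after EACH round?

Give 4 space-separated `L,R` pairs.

Round 1 (k=3): L=131 R=237
Round 2 (k=26): L=237 R=154
Round 3 (k=17): L=154 R=172
Round 4 (k=38): L=172 R=21

Answer: 131,237 237,154 154,172 172,21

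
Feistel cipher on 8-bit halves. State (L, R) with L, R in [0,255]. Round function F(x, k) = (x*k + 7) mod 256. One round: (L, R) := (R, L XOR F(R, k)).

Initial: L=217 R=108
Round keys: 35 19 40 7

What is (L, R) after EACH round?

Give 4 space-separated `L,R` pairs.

Answer: 108,18 18,49 49,189 189,3

Derivation:
Round 1 (k=35): L=108 R=18
Round 2 (k=19): L=18 R=49
Round 3 (k=40): L=49 R=189
Round 4 (k=7): L=189 R=3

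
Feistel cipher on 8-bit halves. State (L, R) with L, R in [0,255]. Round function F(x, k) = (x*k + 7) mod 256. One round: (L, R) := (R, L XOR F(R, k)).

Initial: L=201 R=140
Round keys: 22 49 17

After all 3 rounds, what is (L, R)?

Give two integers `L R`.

Round 1 (k=22): L=140 R=198
Round 2 (k=49): L=198 R=97
Round 3 (k=17): L=97 R=190

Answer: 97 190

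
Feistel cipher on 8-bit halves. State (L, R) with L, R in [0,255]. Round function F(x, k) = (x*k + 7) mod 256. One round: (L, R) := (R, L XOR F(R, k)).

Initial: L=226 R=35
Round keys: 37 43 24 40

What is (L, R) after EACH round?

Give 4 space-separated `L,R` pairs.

Answer: 35,244 244,32 32,243 243,223

Derivation:
Round 1 (k=37): L=35 R=244
Round 2 (k=43): L=244 R=32
Round 3 (k=24): L=32 R=243
Round 4 (k=40): L=243 R=223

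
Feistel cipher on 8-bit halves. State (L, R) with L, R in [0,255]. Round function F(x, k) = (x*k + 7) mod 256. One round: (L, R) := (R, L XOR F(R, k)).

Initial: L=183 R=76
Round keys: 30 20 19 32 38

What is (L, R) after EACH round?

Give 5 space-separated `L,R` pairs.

Answer: 76,88 88,171 171,224 224,172 172,111

Derivation:
Round 1 (k=30): L=76 R=88
Round 2 (k=20): L=88 R=171
Round 3 (k=19): L=171 R=224
Round 4 (k=32): L=224 R=172
Round 5 (k=38): L=172 R=111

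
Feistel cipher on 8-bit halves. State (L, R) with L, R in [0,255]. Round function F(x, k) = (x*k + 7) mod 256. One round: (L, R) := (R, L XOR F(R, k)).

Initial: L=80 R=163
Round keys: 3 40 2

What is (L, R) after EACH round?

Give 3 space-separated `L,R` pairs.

Answer: 163,160 160,164 164,239

Derivation:
Round 1 (k=3): L=163 R=160
Round 2 (k=40): L=160 R=164
Round 3 (k=2): L=164 R=239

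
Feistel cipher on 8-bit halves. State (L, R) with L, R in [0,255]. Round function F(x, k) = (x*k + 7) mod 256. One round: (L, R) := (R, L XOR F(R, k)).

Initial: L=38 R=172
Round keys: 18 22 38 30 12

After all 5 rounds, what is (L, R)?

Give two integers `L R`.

Round 1 (k=18): L=172 R=57
Round 2 (k=22): L=57 R=65
Round 3 (k=38): L=65 R=148
Round 4 (k=30): L=148 R=30
Round 5 (k=12): L=30 R=251

Answer: 30 251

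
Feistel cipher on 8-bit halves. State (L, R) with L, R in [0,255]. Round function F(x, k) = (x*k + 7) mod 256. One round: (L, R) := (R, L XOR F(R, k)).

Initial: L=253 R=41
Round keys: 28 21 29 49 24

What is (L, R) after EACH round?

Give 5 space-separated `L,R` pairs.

Answer: 41,126 126,116 116,85 85,56 56,18

Derivation:
Round 1 (k=28): L=41 R=126
Round 2 (k=21): L=126 R=116
Round 3 (k=29): L=116 R=85
Round 4 (k=49): L=85 R=56
Round 5 (k=24): L=56 R=18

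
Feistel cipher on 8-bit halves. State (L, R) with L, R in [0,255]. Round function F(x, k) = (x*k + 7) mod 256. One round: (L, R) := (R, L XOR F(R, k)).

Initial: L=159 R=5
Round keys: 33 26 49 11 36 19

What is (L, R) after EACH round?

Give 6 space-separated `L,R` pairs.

Round 1 (k=33): L=5 R=51
Round 2 (k=26): L=51 R=48
Round 3 (k=49): L=48 R=4
Round 4 (k=11): L=4 R=3
Round 5 (k=36): L=3 R=119
Round 6 (k=19): L=119 R=223

Answer: 5,51 51,48 48,4 4,3 3,119 119,223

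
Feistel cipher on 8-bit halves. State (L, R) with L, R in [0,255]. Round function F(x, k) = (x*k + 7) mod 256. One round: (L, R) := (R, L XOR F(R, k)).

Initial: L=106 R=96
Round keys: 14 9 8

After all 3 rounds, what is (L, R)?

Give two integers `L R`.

Answer: 252 202

Derivation:
Round 1 (k=14): L=96 R=45
Round 2 (k=9): L=45 R=252
Round 3 (k=8): L=252 R=202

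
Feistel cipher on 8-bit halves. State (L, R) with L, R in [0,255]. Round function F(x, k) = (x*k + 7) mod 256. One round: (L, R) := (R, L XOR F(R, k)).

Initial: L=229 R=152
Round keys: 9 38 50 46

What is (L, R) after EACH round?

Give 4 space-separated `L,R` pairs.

Round 1 (k=9): L=152 R=186
Round 2 (k=38): L=186 R=59
Round 3 (k=50): L=59 R=55
Round 4 (k=46): L=55 R=210

Answer: 152,186 186,59 59,55 55,210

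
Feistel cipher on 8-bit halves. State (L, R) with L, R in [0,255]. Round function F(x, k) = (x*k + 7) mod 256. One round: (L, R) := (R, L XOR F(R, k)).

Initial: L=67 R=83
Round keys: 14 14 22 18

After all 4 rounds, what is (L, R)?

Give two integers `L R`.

Round 1 (k=14): L=83 R=210
Round 2 (k=14): L=210 R=208
Round 3 (k=22): L=208 R=53
Round 4 (k=18): L=53 R=17

Answer: 53 17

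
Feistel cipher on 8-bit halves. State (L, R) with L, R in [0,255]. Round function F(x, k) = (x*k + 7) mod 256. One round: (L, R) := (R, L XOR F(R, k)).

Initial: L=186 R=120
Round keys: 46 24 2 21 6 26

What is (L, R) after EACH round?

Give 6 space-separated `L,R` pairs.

Answer: 120,45 45,71 71,184 184,88 88,175 175,149

Derivation:
Round 1 (k=46): L=120 R=45
Round 2 (k=24): L=45 R=71
Round 3 (k=2): L=71 R=184
Round 4 (k=21): L=184 R=88
Round 5 (k=6): L=88 R=175
Round 6 (k=26): L=175 R=149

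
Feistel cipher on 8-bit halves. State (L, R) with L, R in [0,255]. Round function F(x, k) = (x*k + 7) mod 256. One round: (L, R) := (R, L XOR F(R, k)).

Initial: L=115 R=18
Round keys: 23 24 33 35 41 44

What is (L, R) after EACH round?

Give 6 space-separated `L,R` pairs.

Answer: 18,214 214,5 5,122 122,176 176,77 77,243

Derivation:
Round 1 (k=23): L=18 R=214
Round 2 (k=24): L=214 R=5
Round 3 (k=33): L=5 R=122
Round 4 (k=35): L=122 R=176
Round 5 (k=41): L=176 R=77
Round 6 (k=44): L=77 R=243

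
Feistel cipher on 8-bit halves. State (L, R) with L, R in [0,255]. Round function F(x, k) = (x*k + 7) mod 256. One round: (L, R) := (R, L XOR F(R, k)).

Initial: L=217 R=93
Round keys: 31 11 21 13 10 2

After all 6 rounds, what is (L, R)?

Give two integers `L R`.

Answer: 150 184

Derivation:
Round 1 (k=31): L=93 R=147
Round 2 (k=11): L=147 R=5
Round 3 (k=21): L=5 R=227
Round 4 (k=13): L=227 R=139
Round 5 (k=10): L=139 R=150
Round 6 (k=2): L=150 R=184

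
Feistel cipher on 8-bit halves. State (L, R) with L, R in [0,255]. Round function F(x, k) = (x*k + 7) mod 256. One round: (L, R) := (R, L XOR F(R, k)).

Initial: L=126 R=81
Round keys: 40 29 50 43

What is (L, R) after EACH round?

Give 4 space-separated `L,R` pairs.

Answer: 81,209 209,229 229,16 16,82

Derivation:
Round 1 (k=40): L=81 R=209
Round 2 (k=29): L=209 R=229
Round 3 (k=50): L=229 R=16
Round 4 (k=43): L=16 R=82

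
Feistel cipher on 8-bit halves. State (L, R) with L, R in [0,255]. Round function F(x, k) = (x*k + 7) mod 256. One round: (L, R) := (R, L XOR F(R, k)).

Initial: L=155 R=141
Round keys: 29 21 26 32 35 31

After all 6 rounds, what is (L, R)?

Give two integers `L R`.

Round 1 (k=29): L=141 R=155
Round 2 (k=21): L=155 R=51
Round 3 (k=26): L=51 R=174
Round 4 (k=32): L=174 R=244
Round 5 (k=35): L=244 R=205
Round 6 (k=31): L=205 R=46

Answer: 205 46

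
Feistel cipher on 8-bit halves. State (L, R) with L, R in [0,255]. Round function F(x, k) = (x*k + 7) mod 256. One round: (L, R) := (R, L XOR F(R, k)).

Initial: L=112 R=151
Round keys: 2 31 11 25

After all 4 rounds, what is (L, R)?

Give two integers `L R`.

Round 1 (k=2): L=151 R=69
Round 2 (k=31): L=69 R=245
Round 3 (k=11): L=245 R=203
Round 4 (k=25): L=203 R=47

Answer: 203 47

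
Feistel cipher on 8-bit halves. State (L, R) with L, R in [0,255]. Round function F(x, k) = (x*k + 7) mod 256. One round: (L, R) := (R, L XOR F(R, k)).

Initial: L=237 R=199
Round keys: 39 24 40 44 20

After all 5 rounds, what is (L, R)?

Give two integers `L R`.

Answer: 167 97

Derivation:
Round 1 (k=39): L=199 R=181
Round 2 (k=24): L=181 R=56
Round 3 (k=40): L=56 R=114
Round 4 (k=44): L=114 R=167
Round 5 (k=20): L=167 R=97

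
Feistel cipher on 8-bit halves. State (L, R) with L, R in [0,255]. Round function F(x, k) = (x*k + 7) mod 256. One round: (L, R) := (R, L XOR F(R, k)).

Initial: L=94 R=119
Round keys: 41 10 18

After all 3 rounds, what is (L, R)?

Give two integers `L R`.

Answer: 160 15

Derivation:
Round 1 (k=41): L=119 R=72
Round 2 (k=10): L=72 R=160
Round 3 (k=18): L=160 R=15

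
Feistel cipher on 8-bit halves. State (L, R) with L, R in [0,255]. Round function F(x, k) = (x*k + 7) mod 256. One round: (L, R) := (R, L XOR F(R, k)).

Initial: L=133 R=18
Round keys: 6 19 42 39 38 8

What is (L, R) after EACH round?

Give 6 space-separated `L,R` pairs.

Answer: 18,246 246,91 91,3 3,39 39,210 210,176

Derivation:
Round 1 (k=6): L=18 R=246
Round 2 (k=19): L=246 R=91
Round 3 (k=42): L=91 R=3
Round 4 (k=39): L=3 R=39
Round 5 (k=38): L=39 R=210
Round 6 (k=8): L=210 R=176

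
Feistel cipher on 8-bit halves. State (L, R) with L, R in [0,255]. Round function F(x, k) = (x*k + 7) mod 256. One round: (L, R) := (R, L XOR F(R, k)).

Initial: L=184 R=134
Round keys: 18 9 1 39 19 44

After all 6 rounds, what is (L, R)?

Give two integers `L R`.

Answer: 152 196

Derivation:
Round 1 (k=18): L=134 R=203
Round 2 (k=9): L=203 R=172
Round 3 (k=1): L=172 R=120
Round 4 (k=39): L=120 R=227
Round 5 (k=19): L=227 R=152
Round 6 (k=44): L=152 R=196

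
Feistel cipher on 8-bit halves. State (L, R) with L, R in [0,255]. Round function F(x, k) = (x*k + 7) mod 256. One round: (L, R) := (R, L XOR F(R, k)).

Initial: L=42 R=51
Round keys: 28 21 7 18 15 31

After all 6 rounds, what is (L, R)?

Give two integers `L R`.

Round 1 (k=28): L=51 R=177
Round 2 (k=21): L=177 R=191
Round 3 (k=7): L=191 R=241
Round 4 (k=18): L=241 R=70
Round 5 (k=15): L=70 R=208
Round 6 (k=31): L=208 R=113

Answer: 208 113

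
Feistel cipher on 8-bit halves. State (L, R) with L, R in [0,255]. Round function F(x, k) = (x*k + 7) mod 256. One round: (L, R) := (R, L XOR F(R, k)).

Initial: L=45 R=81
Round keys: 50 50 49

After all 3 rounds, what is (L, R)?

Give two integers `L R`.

Answer: 254 81

Derivation:
Round 1 (k=50): L=81 R=244
Round 2 (k=50): L=244 R=254
Round 3 (k=49): L=254 R=81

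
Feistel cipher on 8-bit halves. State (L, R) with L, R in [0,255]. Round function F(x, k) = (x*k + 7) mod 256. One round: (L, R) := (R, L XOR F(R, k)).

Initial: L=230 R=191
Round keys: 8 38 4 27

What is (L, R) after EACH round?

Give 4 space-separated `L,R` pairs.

Round 1 (k=8): L=191 R=25
Round 2 (k=38): L=25 R=2
Round 3 (k=4): L=2 R=22
Round 4 (k=27): L=22 R=91

Answer: 191,25 25,2 2,22 22,91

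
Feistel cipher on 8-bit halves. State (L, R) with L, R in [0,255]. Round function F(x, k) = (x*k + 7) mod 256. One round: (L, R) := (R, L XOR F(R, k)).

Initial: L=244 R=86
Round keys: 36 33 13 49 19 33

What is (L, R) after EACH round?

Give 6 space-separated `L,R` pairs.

Round 1 (k=36): L=86 R=235
Round 2 (k=33): L=235 R=4
Round 3 (k=13): L=4 R=208
Round 4 (k=49): L=208 R=211
Round 5 (k=19): L=211 R=96
Round 6 (k=33): L=96 R=180

Answer: 86,235 235,4 4,208 208,211 211,96 96,180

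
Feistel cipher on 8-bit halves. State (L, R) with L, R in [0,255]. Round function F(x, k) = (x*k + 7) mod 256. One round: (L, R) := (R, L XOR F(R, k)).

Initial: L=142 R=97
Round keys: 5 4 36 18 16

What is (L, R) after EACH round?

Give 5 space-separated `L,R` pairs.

Round 1 (k=5): L=97 R=98
Round 2 (k=4): L=98 R=238
Round 3 (k=36): L=238 R=29
Round 4 (k=18): L=29 R=255
Round 5 (k=16): L=255 R=234

Answer: 97,98 98,238 238,29 29,255 255,234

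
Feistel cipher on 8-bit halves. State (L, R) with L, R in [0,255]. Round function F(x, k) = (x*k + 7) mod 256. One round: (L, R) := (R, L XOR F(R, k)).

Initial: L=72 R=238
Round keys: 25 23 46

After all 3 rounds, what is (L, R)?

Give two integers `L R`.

Round 1 (k=25): L=238 R=13
Round 2 (k=23): L=13 R=220
Round 3 (k=46): L=220 R=130

Answer: 220 130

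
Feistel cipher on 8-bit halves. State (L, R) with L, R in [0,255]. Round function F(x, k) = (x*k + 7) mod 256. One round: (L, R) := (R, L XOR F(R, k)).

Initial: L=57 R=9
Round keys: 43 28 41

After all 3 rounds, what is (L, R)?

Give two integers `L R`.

Round 1 (k=43): L=9 R=179
Round 2 (k=28): L=179 R=146
Round 3 (k=41): L=146 R=218

Answer: 146 218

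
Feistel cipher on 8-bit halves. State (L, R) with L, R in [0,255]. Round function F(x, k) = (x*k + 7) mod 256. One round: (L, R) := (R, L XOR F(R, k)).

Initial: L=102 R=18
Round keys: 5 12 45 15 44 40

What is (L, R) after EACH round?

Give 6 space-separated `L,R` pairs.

Round 1 (k=5): L=18 R=7
Round 2 (k=12): L=7 R=73
Round 3 (k=45): L=73 R=219
Round 4 (k=15): L=219 R=149
Round 5 (k=44): L=149 R=120
Round 6 (k=40): L=120 R=82

Answer: 18,7 7,73 73,219 219,149 149,120 120,82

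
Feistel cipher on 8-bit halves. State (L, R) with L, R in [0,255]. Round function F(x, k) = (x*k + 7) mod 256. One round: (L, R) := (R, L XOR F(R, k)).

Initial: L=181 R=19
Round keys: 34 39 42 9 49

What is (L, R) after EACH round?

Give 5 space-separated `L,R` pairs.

Round 1 (k=34): L=19 R=56
Round 2 (k=39): L=56 R=156
Round 3 (k=42): L=156 R=167
Round 4 (k=9): L=167 R=122
Round 5 (k=49): L=122 R=198

Answer: 19,56 56,156 156,167 167,122 122,198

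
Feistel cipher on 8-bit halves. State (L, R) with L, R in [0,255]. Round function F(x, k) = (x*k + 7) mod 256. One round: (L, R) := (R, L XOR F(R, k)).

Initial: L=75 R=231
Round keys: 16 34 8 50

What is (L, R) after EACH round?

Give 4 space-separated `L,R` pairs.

Answer: 231,60 60,24 24,251 251,21

Derivation:
Round 1 (k=16): L=231 R=60
Round 2 (k=34): L=60 R=24
Round 3 (k=8): L=24 R=251
Round 4 (k=50): L=251 R=21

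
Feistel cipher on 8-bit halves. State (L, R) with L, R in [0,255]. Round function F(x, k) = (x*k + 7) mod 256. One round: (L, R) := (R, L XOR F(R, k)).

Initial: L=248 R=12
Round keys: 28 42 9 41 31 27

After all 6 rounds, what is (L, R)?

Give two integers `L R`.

Answer: 7 59

Derivation:
Round 1 (k=28): L=12 R=175
Round 2 (k=42): L=175 R=177
Round 3 (k=9): L=177 R=239
Round 4 (k=41): L=239 R=255
Round 5 (k=31): L=255 R=7
Round 6 (k=27): L=7 R=59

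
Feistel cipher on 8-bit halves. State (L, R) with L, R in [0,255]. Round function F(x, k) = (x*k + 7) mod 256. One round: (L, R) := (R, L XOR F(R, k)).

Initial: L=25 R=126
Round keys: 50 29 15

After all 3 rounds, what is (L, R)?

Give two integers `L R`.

Answer: 103 170

Derivation:
Round 1 (k=50): L=126 R=186
Round 2 (k=29): L=186 R=103
Round 3 (k=15): L=103 R=170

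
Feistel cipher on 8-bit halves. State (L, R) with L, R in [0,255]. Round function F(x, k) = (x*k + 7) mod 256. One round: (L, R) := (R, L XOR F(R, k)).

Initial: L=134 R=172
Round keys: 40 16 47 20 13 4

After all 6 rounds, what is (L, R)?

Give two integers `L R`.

Round 1 (k=40): L=172 R=97
Round 2 (k=16): L=97 R=187
Round 3 (k=47): L=187 R=61
Round 4 (k=20): L=61 R=112
Round 5 (k=13): L=112 R=138
Round 6 (k=4): L=138 R=95

Answer: 138 95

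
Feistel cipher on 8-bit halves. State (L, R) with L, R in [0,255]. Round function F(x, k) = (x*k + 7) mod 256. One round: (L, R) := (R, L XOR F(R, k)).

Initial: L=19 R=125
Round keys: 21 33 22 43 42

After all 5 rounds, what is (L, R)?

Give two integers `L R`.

Answer: 170 193

Derivation:
Round 1 (k=21): L=125 R=91
Round 2 (k=33): L=91 R=191
Round 3 (k=22): L=191 R=42
Round 4 (k=43): L=42 R=170
Round 5 (k=42): L=170 R=193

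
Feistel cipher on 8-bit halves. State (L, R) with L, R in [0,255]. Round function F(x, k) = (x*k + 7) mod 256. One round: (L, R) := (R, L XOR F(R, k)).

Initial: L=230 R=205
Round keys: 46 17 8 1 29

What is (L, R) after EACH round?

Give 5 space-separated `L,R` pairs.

Answer: 205,59 59,63 63,196 196,244 244,111

Derivation:
Round 1 (k=46): L=205 R=59
Round 2 (k=17): L=59 R=63
Round 3 (k=8): L=63 R=196
Round 4 (k=1): L=196 R=244
Round 5 (k=29): L=244 R=111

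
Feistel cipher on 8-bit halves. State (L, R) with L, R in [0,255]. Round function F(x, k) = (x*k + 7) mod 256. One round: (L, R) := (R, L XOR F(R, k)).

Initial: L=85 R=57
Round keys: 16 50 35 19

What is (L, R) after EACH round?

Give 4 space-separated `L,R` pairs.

Round 1 (k=16): L=57 R=194
Round 2 (k=50): L=194 R=210
Round 3 (k=35): L=210 R=127
Round 4 (k=19): L=127 R=166

Answer: 57,194 194,210 210,127 127,166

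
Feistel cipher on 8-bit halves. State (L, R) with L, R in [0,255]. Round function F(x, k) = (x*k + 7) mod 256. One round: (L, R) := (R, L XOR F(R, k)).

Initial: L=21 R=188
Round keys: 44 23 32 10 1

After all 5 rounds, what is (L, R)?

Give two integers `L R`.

Round 1 (k=44): L=188 R=66
Round 2 (k=23): L=66 R=73
Round 3 (k=32): L=73 R=101
Round 4 (k=10): L=101 R=176
Round 5 (k=1): L=176 R=210

Answer: 176 210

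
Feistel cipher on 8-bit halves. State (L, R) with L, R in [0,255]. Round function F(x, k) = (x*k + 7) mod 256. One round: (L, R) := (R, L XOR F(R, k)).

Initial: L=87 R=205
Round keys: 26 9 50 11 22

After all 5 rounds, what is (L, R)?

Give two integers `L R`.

Answer: 82 138

Derivation:
Round 1 (k=26): L=205 R=142
Round 2 (k=9): L=142 R=200
Round 3 (k=50): L=200 R=153
Round 4 (k=11): L=153 R=82
Round 5 (k=22): L=82 R=138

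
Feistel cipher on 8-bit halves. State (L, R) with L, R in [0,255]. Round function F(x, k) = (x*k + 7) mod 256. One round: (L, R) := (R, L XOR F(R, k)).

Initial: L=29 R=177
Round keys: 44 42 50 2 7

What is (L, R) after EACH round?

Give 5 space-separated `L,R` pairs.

Answer: 177,110 110,162 162,197 197,51 51,169

Derivation:
Round 1 (k=44): L=177 R=110
Round 2 (k=42): L=110 R=162
Round 3 (k=50): L=162 R=197
Round 4 (k=2): L=197 R=51
Round 5 (k=7): L=51 R=169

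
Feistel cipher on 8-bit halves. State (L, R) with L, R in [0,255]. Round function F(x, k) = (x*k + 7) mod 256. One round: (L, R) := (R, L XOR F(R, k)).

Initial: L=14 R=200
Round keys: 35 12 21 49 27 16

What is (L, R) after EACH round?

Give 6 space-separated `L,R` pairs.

Round 1 (k=35): L=200 R=81
Round 2 (k=12): L=81 R=27
Round 3 (k=21): L=27 R=111
Round 4 (k=49): L=111 R=93
Round 5 (k=27): L=93 R=185
Round 6 (k=16): L=185 R=202

Answer: 200,81 81,27 27,111 111,93 93,185 185,202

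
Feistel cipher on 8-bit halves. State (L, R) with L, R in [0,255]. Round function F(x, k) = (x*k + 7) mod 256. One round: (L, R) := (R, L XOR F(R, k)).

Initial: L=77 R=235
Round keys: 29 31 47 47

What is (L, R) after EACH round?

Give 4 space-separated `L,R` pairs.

Answer: 235,235 235,151 151,43 43,123

Derivation:
Round 1 (k=29): L=235 R=235
Round 2 (k=31): L=235 R=151
Round 3 (k=47): L=151 R=43
Round 4 (k=47): L=43 R=123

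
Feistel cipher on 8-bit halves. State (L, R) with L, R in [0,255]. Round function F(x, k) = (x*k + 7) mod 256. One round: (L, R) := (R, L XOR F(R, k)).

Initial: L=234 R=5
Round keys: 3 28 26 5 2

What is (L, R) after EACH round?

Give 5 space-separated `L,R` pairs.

Answer: 5,252 252,146 146,39 39,88 88,144

Derivation:
Round 1 (k=3): L=5 R=252
Round 2 (k=28): L=252 R=146
Round 3 (k=26): L=146 R=39
Round 4 (k=5): L=39 R=88
Round 5 (k=2): L=88 R=144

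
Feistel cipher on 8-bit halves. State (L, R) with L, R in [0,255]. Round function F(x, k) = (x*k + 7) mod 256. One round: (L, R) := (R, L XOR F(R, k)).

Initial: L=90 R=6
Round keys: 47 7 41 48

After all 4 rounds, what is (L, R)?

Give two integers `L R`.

Answer: 194 5

Derivation:
Round 1 (k=47): L=6 R=123
Round 2 (k=7): L=123 R=98
Round 3 (k=41): L=98 R=194
Round 4 (k=48): L=194 R=5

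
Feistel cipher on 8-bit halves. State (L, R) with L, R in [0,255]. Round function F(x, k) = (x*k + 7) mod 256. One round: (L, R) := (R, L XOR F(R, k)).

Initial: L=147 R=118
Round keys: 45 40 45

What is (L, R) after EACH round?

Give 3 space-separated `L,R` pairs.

Answer: 118,86 86,1 1,98

Derivation:
Round 1 (k=45): L=118 R=86
Round 2 (k=40): L=86 R=1
Round 3 (k=45): L=1 R=98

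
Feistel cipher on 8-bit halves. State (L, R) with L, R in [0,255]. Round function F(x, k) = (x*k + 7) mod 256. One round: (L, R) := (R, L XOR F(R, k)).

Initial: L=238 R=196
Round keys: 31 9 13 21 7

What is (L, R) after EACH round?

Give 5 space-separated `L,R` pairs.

Answer: 196,45 45,88 88,82 82,153 153,100

Derivation:
Round 1 (k=31): L=196 R=45
Round 2 (k=9): L=45 R=88
Round 3 (k=13): L=88 R=82
Round 4 (k=21): L=82 R=153
Round 5 (k=7): L=153 R=100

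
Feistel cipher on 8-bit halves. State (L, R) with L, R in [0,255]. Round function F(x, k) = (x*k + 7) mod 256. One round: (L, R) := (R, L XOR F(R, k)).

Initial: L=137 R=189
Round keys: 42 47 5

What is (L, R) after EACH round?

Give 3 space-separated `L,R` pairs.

Answer: 189,128 128,58 58,169

Derivation:
Round 1 (k=42): L=189 R=128
Round 2 (k=47): L=128 R=58
Round 3 (k=5): L=58 R=169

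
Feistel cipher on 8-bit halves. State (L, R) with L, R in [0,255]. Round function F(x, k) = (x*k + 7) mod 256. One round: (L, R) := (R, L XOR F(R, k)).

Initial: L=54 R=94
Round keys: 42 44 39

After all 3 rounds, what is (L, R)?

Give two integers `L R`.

Answer: 189 151

Derivation:
Round 1 (k=42): L=94 R=69
Round 2 (k=44): L=69 R=189
Round 3 (k=39): L=189 R=151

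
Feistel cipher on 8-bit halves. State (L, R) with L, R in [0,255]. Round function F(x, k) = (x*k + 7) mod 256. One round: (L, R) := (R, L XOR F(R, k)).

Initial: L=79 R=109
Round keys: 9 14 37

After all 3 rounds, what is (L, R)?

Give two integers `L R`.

Answer: 124 96

Derivation:
Round 1 (k=9): L=109 R=147
Round 2 (k=14): L=147 R=124
Round 3 (k=37): L=124 R=96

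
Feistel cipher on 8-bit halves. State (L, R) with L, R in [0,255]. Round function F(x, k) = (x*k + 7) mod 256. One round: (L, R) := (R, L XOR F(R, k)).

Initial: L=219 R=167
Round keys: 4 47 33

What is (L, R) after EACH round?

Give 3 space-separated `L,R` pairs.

Answer: 167,120 120,168 168,215

Derivation:
Round 1 (k=4): L=167 R=120
Round 2 (k=47): L=120 R=168
Round 3 (k=33): L=168 R=215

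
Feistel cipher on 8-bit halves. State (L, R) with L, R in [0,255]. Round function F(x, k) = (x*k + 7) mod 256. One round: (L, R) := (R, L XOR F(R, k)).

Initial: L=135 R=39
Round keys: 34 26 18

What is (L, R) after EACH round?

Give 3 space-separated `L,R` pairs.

Answer: 39,178 178,60 60,141

Derivation:
Round 1 (k=34): L=39 R=178
Round 2 (k=26): L=178 R=60
Round 3 (k=18): L=60 R=141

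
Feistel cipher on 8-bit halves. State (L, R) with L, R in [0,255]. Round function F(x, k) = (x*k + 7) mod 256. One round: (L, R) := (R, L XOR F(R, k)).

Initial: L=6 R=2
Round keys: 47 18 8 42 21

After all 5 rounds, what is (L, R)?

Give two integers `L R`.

Answer: 96 123

Derivation:
Round 1 (k=47): L=2 R=99
Round 2 (k=18): L=99 R=255
Round 3 (k=8): L=255 R=156
Round 4 (k=42): L=156 R=96
Round 5 (k=21): L=96 R=123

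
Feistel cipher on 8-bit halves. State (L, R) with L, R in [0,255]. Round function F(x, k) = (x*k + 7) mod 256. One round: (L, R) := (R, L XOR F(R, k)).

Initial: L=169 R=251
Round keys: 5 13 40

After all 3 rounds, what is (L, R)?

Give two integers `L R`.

Round 1 (k=5): L=251 R=71
Round 2 (k=13): L=71 R=89
Round 3 (k=40): L=89 R=168

Answer: 89 168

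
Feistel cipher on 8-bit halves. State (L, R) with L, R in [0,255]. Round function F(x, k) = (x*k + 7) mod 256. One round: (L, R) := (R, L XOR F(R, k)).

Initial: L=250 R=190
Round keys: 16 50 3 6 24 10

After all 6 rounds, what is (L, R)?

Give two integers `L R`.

Answer: 158 193

Derivation:
Round 1 (k=16): L=190 R=29
Round 2 (k=50): L=29 R=15
Round 3 (k=3): L=15 R=41
Round 4 (k=6): L=41 R=242
Round 5 (k=24): L=242 R=158
Round 6 (k=10): L=158 R=193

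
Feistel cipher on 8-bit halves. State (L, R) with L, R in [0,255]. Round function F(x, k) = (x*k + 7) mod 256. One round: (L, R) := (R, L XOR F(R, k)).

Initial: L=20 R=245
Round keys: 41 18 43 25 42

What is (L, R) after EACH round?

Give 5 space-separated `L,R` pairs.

Answer: 245,80 80,82 82,157 157,14 14,206

Derivation:
Round 1 (k=41): L=245 R=80
Round 2 (k=18): L=80 R=82
Round 3 (k=43): L=82 R=157
Round 4 (k=25): L=157 R=14
Round 5 (k=42): L=14 R=206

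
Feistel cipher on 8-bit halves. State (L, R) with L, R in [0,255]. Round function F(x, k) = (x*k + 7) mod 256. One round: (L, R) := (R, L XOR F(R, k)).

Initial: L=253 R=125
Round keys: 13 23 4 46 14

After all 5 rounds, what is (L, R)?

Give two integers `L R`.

Round 1 (k=13): L=125 R=157
Round 2 (k=23): L=157 R=95
Round 3 (k=4): L=95 R=30
Round 4 (k=46): L=30 R=52
Round 5 (k=14): L=52 R=193

Answer: 52 193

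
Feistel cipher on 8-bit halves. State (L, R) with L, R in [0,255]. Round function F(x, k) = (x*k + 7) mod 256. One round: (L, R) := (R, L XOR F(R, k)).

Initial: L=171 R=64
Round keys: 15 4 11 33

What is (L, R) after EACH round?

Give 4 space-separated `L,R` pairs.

Round 1 (k=15): L=64 R=108
Round 2 (k=4): L=108 R=247
Round 3 (k=11): L=247 R=200
Round 4 (k=33): L=200 R=56

Answer: 64,108 108,247 247,200 200,56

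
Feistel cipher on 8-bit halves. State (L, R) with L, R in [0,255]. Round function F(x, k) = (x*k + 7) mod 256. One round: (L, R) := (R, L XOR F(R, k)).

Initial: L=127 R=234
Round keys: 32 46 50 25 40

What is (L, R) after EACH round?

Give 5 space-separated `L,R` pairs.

Round 1 (k=32): L=234 R=56
Round 2 (k=46): L=56 R=253
Round 3 (k=50): L=253 R=73
Round 4 (k=25): L=73 R=213
Round 5 (k=40): L=213 R=6

Answer: 234,56 56,253 253,73 73,213 213,6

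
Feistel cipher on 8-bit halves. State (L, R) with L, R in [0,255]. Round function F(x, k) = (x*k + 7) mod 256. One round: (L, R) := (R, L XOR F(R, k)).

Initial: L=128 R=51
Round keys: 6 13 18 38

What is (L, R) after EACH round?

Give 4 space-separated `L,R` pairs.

Round 1 (k=6): L=51 R=185
Round 2 (k=13): L=185 R=95
Round 3 (k=18): L=95 R=12
Round 4 (k=38): L=12 R=144

Answer: 51,185 185,95 95,12 12,144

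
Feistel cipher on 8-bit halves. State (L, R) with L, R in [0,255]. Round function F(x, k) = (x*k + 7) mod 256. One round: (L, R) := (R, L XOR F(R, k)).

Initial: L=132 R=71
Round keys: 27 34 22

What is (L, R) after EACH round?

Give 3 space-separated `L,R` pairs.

Round 1 (k=27): L=71 R=0
Round 2 (k=34): L=0 R=64
Round 3 (k=22): L=64 R=135

Answer: 71,0 0,64 64,135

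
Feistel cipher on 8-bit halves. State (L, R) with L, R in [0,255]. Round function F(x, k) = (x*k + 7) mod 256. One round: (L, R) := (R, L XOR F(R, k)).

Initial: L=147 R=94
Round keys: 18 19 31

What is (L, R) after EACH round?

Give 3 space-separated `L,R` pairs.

Round 1 (k=18): L=94 R=48
Round 2 (k=19): L=48 R=201
Round 3 (k=31): L=201 R=110

Answer: 94,48 48,201 201,110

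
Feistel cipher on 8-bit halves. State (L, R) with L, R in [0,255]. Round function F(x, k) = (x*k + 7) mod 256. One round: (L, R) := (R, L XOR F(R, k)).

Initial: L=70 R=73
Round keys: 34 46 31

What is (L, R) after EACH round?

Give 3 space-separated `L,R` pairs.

Round 1 (k=34): L=73 R=255
Round 2 (k=46): L=255 R=144
Round 3 (k=31): L=144 R=136

Answer: 73,255 255,144 144,136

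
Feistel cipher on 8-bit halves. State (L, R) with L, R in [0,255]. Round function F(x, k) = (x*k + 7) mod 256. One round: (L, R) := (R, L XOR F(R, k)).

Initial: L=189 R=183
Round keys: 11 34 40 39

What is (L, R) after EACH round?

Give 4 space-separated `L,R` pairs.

Round 1 (k=11): L=183 R=89
Round 2 (k=34): L=89 R=110
Round 3 (k=40): L=110 R=110
Round 4 (k=39): L=110 R=167

Answer: 183,89 89,110 110,110 110,167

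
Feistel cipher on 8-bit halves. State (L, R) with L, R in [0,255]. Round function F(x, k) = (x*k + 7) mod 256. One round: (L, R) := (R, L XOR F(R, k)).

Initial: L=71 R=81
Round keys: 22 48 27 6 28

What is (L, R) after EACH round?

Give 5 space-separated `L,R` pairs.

Round 1 (k=22): L=81 R=186
Round 2 (k=48): L=186 R=182
Round 3 (k=27): L=182 R=131
Round 4 (k=6): L=131 R=175
Round 5 (k=28): L=175 R=168

Answer: 81,186 186,182 182,131 131,175 175,168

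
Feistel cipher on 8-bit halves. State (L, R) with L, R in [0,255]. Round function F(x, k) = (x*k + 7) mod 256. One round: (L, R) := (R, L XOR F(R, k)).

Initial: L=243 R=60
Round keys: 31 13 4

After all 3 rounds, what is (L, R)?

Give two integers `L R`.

Round 1 (k=31): L=60 R=184
Round 2 (k=13): L=184 R=99
Round 3 (k=4): L=99 R=43

Answer: 99 43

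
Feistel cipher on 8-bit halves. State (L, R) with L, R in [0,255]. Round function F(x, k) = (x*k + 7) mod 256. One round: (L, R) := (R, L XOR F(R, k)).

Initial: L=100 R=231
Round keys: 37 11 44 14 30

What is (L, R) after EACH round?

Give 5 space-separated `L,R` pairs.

Round 1 (k=37): L=231 R=14
Round 2 (k=11): L=14 R=70
Round 3 (k=44): L=70 R=1
Round 4 (k=14): L=1 R=83
Round 5 (k=30): L=83 R=192

Answer: 231,14 14,70 70,1 1,83 83,192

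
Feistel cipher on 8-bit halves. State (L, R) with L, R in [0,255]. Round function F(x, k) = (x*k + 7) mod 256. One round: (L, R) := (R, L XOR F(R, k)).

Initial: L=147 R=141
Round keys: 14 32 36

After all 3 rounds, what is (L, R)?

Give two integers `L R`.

Answer: 74 65

Derivation:
Round 1 (k=14): L=141 R=46
Round 2 (k=32): L=46 R=74
Round 3 (k=36): L=74 R=65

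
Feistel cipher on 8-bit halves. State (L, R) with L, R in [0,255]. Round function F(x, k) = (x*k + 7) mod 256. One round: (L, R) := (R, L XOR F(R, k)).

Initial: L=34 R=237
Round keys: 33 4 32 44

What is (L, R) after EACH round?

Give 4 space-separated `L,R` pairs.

Round 1 (k=33): L=237 R=182
Round 2 (k=4): L=182 R=50
Round 3 (k=32): L=50 R=241
Round 4 (k=44): L=241 R=65

Answer: 237,182 182,50 50,241 241,65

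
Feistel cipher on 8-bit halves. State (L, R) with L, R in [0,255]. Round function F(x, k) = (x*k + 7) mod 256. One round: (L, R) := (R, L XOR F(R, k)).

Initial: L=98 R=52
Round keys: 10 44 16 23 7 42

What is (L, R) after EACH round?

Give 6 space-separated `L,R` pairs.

Round 1 (k=10): L=52 R=109
Round 2 (k=44): L=109 R=247
Round 3 (k=16): L=247 R=26
Round 4 (k=23): L=26 R=170
Round 5 (k=7): L=170 R=183
Round 6 (k=42): L=183 R=167

Answer: 52,109 109,247 247,26 26,170 170,183 183,167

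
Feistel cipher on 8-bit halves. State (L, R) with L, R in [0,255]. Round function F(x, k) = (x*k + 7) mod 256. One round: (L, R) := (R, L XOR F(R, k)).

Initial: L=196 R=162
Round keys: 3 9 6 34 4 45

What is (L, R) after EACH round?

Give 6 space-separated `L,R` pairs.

Answer: 162,41 41,218 218,10 10,129 129,1 1,181

Derivation:
Round 1 (k=3): L=162 R=41
Round 2 (k=9): L=41 R=218
Round 3 (k=6): L=218 R=10
Round 4 (k=34): L=10 R=129
Round 5 (k=4): L=129 R=1
Round 6 (k=45): L=1 R=181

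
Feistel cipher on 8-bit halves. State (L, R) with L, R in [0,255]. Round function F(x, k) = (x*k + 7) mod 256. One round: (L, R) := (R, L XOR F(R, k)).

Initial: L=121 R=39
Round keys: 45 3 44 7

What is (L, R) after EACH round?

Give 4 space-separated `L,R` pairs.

Answer: 39,155 155,255 255,64 64,56

Derivation:
Round 1 (k=45): L=39 R=155
Round 2 (k=3): L=155 R=255
Round 3 (k=44): L=255 R=64
Round 4 (k=7): L=64 R=56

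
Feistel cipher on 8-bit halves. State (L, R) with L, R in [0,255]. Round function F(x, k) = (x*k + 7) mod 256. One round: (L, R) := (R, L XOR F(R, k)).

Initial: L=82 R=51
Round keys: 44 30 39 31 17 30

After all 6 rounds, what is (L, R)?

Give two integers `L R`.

Answer: 152 78

Derivation:
Round 1 (k=44): L=51 R=153
Round 2 (k=30): L=153 R=198
Round 3 (k=39): L=198 R=168
Round 4 (k=31): L=168 R=153
Round 5 (k=17): L=153 R=152
Round 6 (k=30): L=152 R=78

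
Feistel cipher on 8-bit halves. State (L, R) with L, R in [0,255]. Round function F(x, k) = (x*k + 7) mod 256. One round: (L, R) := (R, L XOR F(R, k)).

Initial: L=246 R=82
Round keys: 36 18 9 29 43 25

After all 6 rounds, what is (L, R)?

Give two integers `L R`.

Round 1 (k=36): L=82 R=121
Round 2 (k=18): L=121 R=219
Round 3 (k=9): L=219 R=195
Round 4 (k=29): L=195 R=197
Round 5 (k=43): L=197 R=221
Round 6 (k=25): L=221 R=89

Answer: 221 89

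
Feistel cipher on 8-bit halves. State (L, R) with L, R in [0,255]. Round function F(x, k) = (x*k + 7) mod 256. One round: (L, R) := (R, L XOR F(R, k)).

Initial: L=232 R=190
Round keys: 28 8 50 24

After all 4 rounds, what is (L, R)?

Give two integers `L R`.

Answer: 30 86

Derivation:
Round 1 (k=28): L=190 R=39
Round 2 (k=8): L=39 R=129
Round 3 (k=50): L=129 R=30
Round 4 (k=24): L=30 R=86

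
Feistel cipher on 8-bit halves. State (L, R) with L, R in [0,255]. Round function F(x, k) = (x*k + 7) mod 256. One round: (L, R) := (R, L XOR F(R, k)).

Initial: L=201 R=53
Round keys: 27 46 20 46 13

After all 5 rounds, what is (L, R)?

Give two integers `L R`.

Answer: 219 70

Derivation:
Round 1 (k=27): L=53 R=87
Round 2 (k=46): L=87 R=156
Round 3 (k=20): L=156 R=96
Round 4 (k=46): L=96 R=219
Round 5 (k=13): L=219 R=70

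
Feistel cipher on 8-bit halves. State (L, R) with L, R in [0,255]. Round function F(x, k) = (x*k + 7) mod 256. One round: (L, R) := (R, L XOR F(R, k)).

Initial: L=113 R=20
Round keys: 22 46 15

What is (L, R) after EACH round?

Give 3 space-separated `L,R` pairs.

Answer: 20,206 206,31 31,22

Derivation:
Round 1 (k=22): L=20 R=206
Round 2 (k=46): L=206 R=31
Round 3 (k=15): L=31 R=22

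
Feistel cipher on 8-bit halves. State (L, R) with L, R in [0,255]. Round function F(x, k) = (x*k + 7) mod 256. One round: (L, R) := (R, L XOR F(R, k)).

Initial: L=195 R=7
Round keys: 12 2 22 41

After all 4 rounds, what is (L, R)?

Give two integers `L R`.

Round 1 (k=12): L=7 R=152
Round 2 (k=2): L=152 R=48
Round 3 (k=22): L=48 R=191
Round 4 (k=41): L=191 R=174

Answer: 191 174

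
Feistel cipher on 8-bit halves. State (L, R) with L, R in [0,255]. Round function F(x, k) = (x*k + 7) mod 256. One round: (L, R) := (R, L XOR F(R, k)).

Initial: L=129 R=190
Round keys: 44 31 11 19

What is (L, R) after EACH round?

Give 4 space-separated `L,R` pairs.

Answer: 190,46 46,39 39,154 154,82

Derivation:
Round 1 (k=44): L=190 R=46
Round 2 (k=31): L=46 R=39
Round 3 (k=11): L=39 R=154
Round 4 (k=19): L=154 R=82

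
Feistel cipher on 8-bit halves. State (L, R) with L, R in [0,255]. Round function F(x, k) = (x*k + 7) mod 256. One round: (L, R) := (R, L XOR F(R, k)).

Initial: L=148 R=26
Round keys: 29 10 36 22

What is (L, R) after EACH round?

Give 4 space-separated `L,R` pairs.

Round 1 (k=29): L=26 R=109
Round 2 (k=10): L=109 R=83
Round 3 (k=36): L=83 R=222
Round 4 (k=22): L=222 R=72

Answer: 26,109 109,83 83,222 222,72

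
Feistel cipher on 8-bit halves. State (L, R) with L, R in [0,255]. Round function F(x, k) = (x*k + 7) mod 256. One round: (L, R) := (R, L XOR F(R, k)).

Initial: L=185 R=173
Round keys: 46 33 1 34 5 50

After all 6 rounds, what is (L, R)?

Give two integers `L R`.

Answer: 43 146

Derivation:
Round 1 (k=46): L=173 R=164
Round 2 (k=33): L=164 R=134
Round 3 (k=1): L=134 R=41
Round 4 (k=34): L=41 R=255
Round 5 (k=5): L=255 R=43
Round 6 (k=50): L=43 R=146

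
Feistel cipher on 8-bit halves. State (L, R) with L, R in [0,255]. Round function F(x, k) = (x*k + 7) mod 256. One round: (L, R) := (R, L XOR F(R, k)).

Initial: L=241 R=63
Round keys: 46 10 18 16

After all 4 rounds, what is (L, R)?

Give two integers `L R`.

Round 1 (k=46): L=63 R=168
Round 2 (k=10): L=168 R=168
Round 3 (k=18): L=168 R=127
Round 4 (k=16): L=127 R=95

Answer: 127 95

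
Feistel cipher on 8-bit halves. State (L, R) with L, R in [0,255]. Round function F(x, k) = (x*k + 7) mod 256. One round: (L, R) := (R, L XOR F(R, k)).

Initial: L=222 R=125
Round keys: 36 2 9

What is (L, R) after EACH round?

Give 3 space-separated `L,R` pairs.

Answer: 125,69 69,236 236,22

Derivation:
Round 1 (k=36): L=125 R=69
Round 2 (k=2): L=69 R=236
Round 3 (k=9): L=236 R=22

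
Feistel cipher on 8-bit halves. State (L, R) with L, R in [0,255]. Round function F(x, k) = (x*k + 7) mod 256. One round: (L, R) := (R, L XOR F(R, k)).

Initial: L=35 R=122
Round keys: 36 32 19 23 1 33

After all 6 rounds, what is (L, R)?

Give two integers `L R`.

Answer: 77 124

Derivation:
Round 1 (k=36): L=122 R=12
Round 2 (k=32): L=12 R=253
Round 3 (k=19): L=253 R=194
Round 4 (k=23): L=194 R=136
Round 5 (k=1): L=136 R=77
Round 6 (k=33): L=77 R=124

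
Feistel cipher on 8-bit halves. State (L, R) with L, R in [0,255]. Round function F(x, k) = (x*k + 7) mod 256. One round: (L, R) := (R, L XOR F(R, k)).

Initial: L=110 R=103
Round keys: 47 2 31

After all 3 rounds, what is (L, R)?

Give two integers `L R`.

Round 1 (k=47): L=103 R=158
Round 2 (k=2): L=158 R=36
Round 3 (k=31): L=36 R=253

Answer: 36 253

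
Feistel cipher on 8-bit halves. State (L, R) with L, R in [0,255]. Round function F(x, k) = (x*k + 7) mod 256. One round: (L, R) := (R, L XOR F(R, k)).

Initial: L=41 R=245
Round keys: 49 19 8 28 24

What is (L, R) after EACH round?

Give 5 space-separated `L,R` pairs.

Round 1 (k=49): L=245 R=197
Round 2 (k=19): L=197 R=83
Round 3 (k=8): L=83 R=90
Round 4 (k=28): L=90 R=140
Round 5 (k=24): L=140 R=125

Answer: 245,197 197,83 83,90 90,140 140,125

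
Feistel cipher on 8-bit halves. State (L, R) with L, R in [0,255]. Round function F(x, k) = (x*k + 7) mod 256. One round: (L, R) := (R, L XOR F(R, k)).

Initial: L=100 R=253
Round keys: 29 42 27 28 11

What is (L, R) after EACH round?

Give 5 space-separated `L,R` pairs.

Answer: 253,212 212,50 50,153 153,241 241,251

Derivation:
Round 1 (k=29): L=253 R=212
Round 2 (k=42): L=212 R=50
Round 3 (k=27): L=50 R=153
Round 4 (k=28): L=153 R=241
Round 5 (k=11): L=241 R=251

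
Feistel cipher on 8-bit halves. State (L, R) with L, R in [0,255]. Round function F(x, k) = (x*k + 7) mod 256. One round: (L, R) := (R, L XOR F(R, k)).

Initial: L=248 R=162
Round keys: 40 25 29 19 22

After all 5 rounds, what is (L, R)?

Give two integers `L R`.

Answer: 7 93

Derivation:
Round 1 (k=40): L=162 R=175
Round 2 (k=25): L=175 R=188
Round 3 (k=29): L=188 R=252
Round 4 (k=19): L=252 R=7
Round 5 (k=22): L=7 R=93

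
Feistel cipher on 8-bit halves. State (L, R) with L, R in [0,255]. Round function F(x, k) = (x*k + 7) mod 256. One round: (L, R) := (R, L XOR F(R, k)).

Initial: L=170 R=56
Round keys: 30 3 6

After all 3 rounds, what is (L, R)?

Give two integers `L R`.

Round 1 (k=30): L=56 R=61
Round 2 (k=3): L=61 R=134
Round 3 (k=6): L=134 R=22

Answer: 134 22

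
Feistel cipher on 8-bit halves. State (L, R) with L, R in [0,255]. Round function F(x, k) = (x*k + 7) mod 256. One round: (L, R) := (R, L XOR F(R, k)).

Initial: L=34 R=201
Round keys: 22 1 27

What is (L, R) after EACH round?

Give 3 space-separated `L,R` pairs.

Answer: 201,111 111,191 191,67

Derivation:
Round 1 (k=22): L=201 R=111
Round 2 (k=1): L=111 R=191
Round 3 (k=27): L=191 R=67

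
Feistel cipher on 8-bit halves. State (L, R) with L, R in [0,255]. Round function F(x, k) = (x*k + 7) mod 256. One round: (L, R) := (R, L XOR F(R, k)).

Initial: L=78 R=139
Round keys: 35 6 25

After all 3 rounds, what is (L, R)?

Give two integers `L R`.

Round 1 (k=35): L=139 R=70
Round 2 (k=6): L=70 R=32
Round 3 (k=25): L=32 R=97

Answer: 32 97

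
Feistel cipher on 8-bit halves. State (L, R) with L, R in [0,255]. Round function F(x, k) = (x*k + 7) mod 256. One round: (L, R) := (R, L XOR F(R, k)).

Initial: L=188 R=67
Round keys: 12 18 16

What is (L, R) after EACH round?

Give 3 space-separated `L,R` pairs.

Round 1 (k=12): L=67 R=151
Round 2 (k=18): L=151 R=230
Round 3 (k=16): L=230 R=240

Answer: 67,151 151,230 230,240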